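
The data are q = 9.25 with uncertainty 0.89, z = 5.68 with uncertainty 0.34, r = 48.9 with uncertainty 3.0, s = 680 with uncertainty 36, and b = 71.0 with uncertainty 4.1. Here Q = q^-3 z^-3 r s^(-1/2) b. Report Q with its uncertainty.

Since Q is a product/quotient, work with relative uncertainties:
  (-3·δq/q)² = (-3×0.0962)² = 0.0833;  (-3·δz/z)² = (-3×0.0599)² = 0.0322;  (1·δr/r)² = (1×0.0613)² = 0.00376;  (−½·δs/s)² = (-0.5×0.0529)² = 0.000701;  (1·δb/b)² = (1×0.0577)² = 0.00333
δQ/Q = √(0.123) = 0.351
Q = 0.000918, so δQ = 0.351 × 0.000918 = 0.000322.

0.000918 ± 0.000322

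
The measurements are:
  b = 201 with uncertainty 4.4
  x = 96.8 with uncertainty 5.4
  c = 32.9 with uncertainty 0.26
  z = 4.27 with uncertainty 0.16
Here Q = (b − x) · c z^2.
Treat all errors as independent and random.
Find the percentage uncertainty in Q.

10.1%

Let u = b − x = 104. δu = √(δb² + δx²) = √(19.4 + 29.2) = 6.97, so δu/u = 0.0668.
Q is then a monomial in u, c, z:
δQ/Q = √((δu/u)² + (1·δc/c)² + (2·δz/z)²) = √(0.00447 + 6.25e-05 + 0.00562) = 0.101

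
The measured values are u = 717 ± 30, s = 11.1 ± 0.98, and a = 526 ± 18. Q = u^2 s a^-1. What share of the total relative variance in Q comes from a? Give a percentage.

(δQ/Q)² = (2·δu/u)² + (1·δs/s)² + (-1·δa/a)²
  u term: (2×0.0418)² = 0.00700
  s term: (1×0.0883)² = 0.00779
  a term: (-1×0.0342)² = 0.00117
Total = 0.0160. Share from a = 0.00117/0.0160 = 0.0733.

7.33%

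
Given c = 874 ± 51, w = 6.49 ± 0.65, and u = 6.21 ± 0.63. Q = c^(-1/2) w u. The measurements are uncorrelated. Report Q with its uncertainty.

1.36 ± 0.198

Q is a product of powers, so relative uncertainties combine in quadrature:
  (−½·δc/c)² = (-0.5×0.0584)² = 0.000851;  (1·δw/w)² = (1×0.100)² = 0.0100;  (1·δu/u)² = (1×0.101)² = 0.0103
δQ/Q = √(0.0212) = 0.146
Q = 1.36, so δQ = 0.146 × 1.36 = 0.198.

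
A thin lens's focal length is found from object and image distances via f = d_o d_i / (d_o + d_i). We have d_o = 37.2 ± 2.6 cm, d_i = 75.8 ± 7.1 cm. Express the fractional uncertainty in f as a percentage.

5.61%

∂f/∂d_o = (d_i/(d_o+d_i))² = 0.450;  ∂f/∂d_i = (d_o/(d_o+d_i))² = 0.108
δf = √((∂f/∂d_o · δd_o)² + (∂f/∂d_i · δd_i)²) = √(1.37 + 0.592) = 1.40 cm
f = 25.0 cm, so δf/f = 1.40/25.0 = 0.0561.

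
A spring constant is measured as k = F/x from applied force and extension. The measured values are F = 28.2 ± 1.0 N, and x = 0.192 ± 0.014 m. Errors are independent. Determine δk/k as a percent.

8.11%

Since k is a product/quotient, work with relative uncertainties:
  (1·δF/F)² = (1×0.0355)² = 0.00126;  (-1·δx/x)² = (-1×0.0729)² = 0.00532
δk/k = √(0.00657) = 0.0811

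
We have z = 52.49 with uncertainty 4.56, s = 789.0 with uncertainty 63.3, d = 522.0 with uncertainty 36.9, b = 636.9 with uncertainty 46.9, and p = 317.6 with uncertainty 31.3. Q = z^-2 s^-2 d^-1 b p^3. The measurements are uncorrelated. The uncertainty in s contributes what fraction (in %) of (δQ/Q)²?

(δQ/Q)² = (-2·δz/z)² + (-2·δs/s)² + (-1·δd/d)² + (1·δb/b)² + (3·δp/p)²
  z term: (-2×0.0869)² = 0.0302
  s term: (-2×0.0802)² = 0.0257
  d term: (-1×0.0707)² = 0.00500
  b term: (1×0.0736)² = 0.00542
  p term: (3×0.0986)² = 0.0874
Total = 0.154. Share from s = 0.0257/0.154 = 0.167.

16.7%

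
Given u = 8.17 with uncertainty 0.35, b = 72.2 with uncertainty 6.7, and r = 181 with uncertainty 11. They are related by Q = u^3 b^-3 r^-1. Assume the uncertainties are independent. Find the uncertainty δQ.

2.5e-06

Q is a product of powers, so relative uncertainties combine in quadrature:
  (3·δu/u)² = (3×0.0428)² = 0.0165;  (-3·δb/b)² = (-3×0.0928)² = 0.0775;  (-1·δr/r)² = (-1×0.0608)² = 0.00369
δQ/Q = √(0.0977) = 0.313
Q = 8.01e-06, so δQ = 0.313 × 8.01e-06 = 2.5e-06.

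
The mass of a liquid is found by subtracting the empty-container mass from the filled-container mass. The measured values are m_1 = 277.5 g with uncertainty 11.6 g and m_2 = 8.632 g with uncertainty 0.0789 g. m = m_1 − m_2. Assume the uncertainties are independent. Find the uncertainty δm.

Each term contributes (cᵢ δxᵢ)² to (δm)²:
  (δm_1)² = 135;  (δm_2)² = 0.00623
δm = √(135) = 11.6 g

11.6 g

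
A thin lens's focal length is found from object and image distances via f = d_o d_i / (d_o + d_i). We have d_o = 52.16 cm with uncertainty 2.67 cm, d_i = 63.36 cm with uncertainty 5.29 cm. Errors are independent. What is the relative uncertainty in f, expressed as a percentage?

∂f/∂d_o = (d_i/(d_o+d_i))² = 0.301;  ∂f/∂d_i = (d_o/(d_o+d_i))² = 0.204
δf = √((∂f/∂d_o · δd_o)² + (∂f/∂d_i · δd_i)²) = √(0.645 + 1.16) = 1.34 cm
f = 28.61 cm, so δf/f = 1.34/28.61 = 0.0470.

4.70%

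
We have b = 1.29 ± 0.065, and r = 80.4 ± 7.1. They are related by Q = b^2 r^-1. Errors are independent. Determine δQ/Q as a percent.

13.4%

Q is a product of powers, so relative uncertainties combine in quadrature:
  (2·δb/b)² = (2×0.0504)² = 0.0102;  (-1·δr/r)² = (-1×0.0883)² = 0.00780
δQ/Q = √(0.0180) = 0.134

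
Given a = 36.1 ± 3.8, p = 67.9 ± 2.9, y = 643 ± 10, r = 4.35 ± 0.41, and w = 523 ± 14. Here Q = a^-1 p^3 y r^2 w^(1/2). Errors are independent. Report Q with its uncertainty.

Q is a product of powers, so relative uncertainties combine in quadrature:
  (-1·δa/a)² = (-1×0.105)² = 0.0111;  (3·δp/p)² = (3×0.0427)² = 0.0164;  (1·δy/y)² = (1×0.0156)² = 0.000242;  (2·δr/r)² = (2×0.0943)² = 0.0355;  (½·δw/w)² = (0.5×0.0268)² = 0.000179
δQ/Q = √(0.0635) = 0.252
Q = 2.41e+09, so δQ = 0.252 × 2.41e+09 = 6.08e+08.

(2.41 ± 0.608) × 10^9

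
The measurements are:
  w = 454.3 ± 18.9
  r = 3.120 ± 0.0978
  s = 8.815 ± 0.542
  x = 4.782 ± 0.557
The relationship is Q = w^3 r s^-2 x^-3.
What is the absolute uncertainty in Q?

13500

Since Q is a product/quotient, work with relative uncertainties:
  (3·δw/w)² = (3×0.0416)² = 0.0156;  (1·δr/r)² = (1×0.0313)² = 0.000983;  (-2·δs/s)² = (-2×0.0615)² = 0.0151;  (-3·δx/x)² = (-3×0.116)² = 0.122
δQ/Q = √(0.154) = 0.392
Q = 34430, so δQ = 0.392 × 34430 = 13500.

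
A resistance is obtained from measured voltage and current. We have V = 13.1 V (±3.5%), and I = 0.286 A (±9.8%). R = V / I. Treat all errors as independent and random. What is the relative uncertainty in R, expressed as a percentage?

10.4%

Products/powers → add relative errors in quadrature, weighted by exponent:
  (1·δV/V)² = (1×0.0350)² = 0.00123;  (-1·δI/I)² = (-1×0.0980)² = 0.00960
δR/R = √(0.0108) = 0.104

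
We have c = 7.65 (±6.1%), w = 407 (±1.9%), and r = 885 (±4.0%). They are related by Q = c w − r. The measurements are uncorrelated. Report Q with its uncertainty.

Let p = c·w = 3110. δp/p = √((1·δc/c)² + (1·δw/w)²) = √(0.00372 + 0.000361) = 0.0639, so δp = 199.
Q = p − r: δQ = √(δp² + δr²) = √(39600 + 1250) = 202
Q = 2230.

2230 ± 202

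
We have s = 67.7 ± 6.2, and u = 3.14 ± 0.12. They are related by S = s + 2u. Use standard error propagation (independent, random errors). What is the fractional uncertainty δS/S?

Absolute uncertainties add in quadrature for a linear combination:
  (δs)² = 38.4;  (2·δu)² = 0.0576
δS = √(38.5) = 6.20
S = 74.0, so δS/S = 6.20/74.0 = 0.0839.

0.0839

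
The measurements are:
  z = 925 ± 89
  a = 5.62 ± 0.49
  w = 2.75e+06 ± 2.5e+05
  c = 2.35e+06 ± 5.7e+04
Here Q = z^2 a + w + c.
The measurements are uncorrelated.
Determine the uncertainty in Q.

1.05e+06

Let p = z^2·a = 4.81e+06. δp/p = √((2·δz/z)² + (1·δa/a)²) = √(0.0370 + 0.00760) = 0.211, so δp = 1.02e+06.
Q = p + w + c: δQ = √(δp² + δw² + δc²) = √(1.03e+12 + 6.25e+10 + 3.25e+09) = 1.05e+06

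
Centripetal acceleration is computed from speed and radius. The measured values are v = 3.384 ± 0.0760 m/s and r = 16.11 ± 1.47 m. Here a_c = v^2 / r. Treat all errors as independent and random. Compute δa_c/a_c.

0.102

Products/powers → add relative errors in quadrature, weighted by exponent:
  (2·δv/v)² = (2×0.0225)² = 0.00202;  (-1·δr/r)² = (-1×0.0912)² = 0.00833
δa_c/a_c = √(0.0103) = 0.102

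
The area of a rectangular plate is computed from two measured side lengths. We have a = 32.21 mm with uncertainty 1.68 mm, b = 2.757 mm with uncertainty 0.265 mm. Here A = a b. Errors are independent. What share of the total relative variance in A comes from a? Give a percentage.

(δA/A)² = (1·δa/a)² + (1·δb/b)²
  a term: (1×0.0522)² = 0.00272
  b term: (1×0.0961)² = 0.00924
Total = 0.0120. Share from a = 0.00272/0.0120 = 0.227.

22.7%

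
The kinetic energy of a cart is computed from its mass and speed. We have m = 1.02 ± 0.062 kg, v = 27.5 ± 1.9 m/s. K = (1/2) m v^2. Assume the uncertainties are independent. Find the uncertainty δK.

K is a product of powers, so relative uncertainties combine in quadrature:
  (1·δm/m)² = (1×0.0608)² = 0.00369;  (2·δv/v)² = (2×0.0691)² = 0.0191
δK/K = √(0.0228) = 0.151
K = 386 J, so δK = 0.151 × 386 = 58.2 J.

58.2 J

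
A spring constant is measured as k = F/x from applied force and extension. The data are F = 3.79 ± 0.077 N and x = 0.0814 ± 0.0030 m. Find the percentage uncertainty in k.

4.21%

k is a product of powers, so relative uncertainties combine in quadrature:
  (1·δF/F)² = (1×0.0203)² = 0.000413;  (-1·δx/x)² = (-1×0.0369)² = 0.00136
δk/k = √(0.00177) = 0.0421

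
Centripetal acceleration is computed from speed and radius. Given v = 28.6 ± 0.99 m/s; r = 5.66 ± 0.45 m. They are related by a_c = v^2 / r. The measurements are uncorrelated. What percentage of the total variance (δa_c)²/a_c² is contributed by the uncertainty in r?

(δa_c/a_c)² = (2·δv/v)² + (-1·δr/r)²
  v term: (2×0.0346)² = 0.00479
  r term: (-1×0.0795)² = 0.00632
Total = 0.0111. Share from r = 0.00632/0.0111 = 0.569.

56.9%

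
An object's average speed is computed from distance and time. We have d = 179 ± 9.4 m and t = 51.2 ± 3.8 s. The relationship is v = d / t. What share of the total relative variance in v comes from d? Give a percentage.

33.4%

(δv/v)² = (1·δd/d)² + (-1·δt/t)²
  d term: (1×0.0525)² = 0.00276
  t term: (-1×0.0742)² = 0.00551
Total = 0.00827. Share from d = 0.00276/0.00827 = 0.334.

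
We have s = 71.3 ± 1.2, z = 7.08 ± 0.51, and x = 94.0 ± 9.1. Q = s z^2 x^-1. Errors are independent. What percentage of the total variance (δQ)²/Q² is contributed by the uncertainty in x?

(δQ/Q)² = (1·δs/s)² + (2·δz/z)² + (-1·δx/x)²
  s term: (1×0.0168)² = 0.000283
  z term: (2×0.0720)² = 0.0208
  x term: (-1×0.0968)² = 0.00937
Total = 0.0304. Share from x = 0.00937/0.0304 = 0.308.

30.8%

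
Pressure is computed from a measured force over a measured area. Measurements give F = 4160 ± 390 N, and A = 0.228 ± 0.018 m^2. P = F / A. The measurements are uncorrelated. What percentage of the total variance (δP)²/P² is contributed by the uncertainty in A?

(δP/P)² = (1·δF/F)² + (-1·δA/A)²
  F term: (1×0.0938)² = 0.00879
  A term: (-1×0.0789)² = 0.00623
Total = 0.0150. Share from A = 0.00623/0.0150 = 0.415.

41.5%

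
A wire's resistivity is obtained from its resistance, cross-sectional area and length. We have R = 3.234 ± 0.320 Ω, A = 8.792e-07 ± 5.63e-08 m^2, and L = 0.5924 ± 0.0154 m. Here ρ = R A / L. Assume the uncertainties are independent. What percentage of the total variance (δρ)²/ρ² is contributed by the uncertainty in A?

28.1%

(δρ/ρ)² = (1·δR/R)² + (1·δA/A)² + (-1·δL/L)²
  R term: (1×0.0989)² = 0.00979
  A term: (1×0.0640)² = 0.00410
  L term: (-1×0.0260)² = 0.000676
Total = 0.0146. Share from A = 0.00410/0.0146 = 0.281.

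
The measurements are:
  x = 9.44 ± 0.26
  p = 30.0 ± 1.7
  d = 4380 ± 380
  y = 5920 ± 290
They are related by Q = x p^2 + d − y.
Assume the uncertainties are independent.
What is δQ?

1100

Let w = x·p^2 = 8500. δw/w = √((1·δx/x)² + (2·δp/p)²) = √(0.000759 + 0.0128) = 0.117, so δw = 991.
Q = w + d − y: δQ = √(δw² + δd² + δy²) = √(9.82e+05 + 1.44e+05 + 84100) = 1100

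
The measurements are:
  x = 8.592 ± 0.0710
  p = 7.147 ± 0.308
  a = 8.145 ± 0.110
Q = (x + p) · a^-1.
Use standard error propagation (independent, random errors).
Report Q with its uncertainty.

Let u = x + p = 15.74. δu = √(δx² + δp²) = √(0.00504 + 0.0949) = 0.316, so δu/u = 0.0201.
Q is then a monomial in u, a:
δQ/Q = √((δu/u)² + (-1·δa/a)²) = √(0.000403 + 0.000182) = 0.0242
Q = 1.932, so δQ = 0.0242 × 1.932 = 0.0468.

1.932 ± 0.0468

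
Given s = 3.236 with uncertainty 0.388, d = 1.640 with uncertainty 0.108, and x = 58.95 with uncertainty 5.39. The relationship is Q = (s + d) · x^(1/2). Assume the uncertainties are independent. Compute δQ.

Let u = s + d = 4.876. δu = √(δs² + δd²) = √(0.151 + 0.0117) = 0.403, so δu/u = 0.0826.
Q is then a monomial in u, x:
δQ/Q = √((δu/u)² + (½·δx/x)²) = √(0.00682 + 0.00209) = 0.0944
Q = 37.44, so δQ = 0.0944 × 37.44 = 3.53.

3.53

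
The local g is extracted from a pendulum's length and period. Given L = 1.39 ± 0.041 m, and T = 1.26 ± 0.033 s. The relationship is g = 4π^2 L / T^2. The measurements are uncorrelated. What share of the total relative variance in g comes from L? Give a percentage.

(δg/g)² = (1·δL/L)² + (-2·δT/T)²
  L term: (1×0.0295)² = 0.000870
  T term: (-2×0.0262)² = 0.00274
Total = 0.00361. Share from L = 0.000870/0.00361 = 0.241.

24.1%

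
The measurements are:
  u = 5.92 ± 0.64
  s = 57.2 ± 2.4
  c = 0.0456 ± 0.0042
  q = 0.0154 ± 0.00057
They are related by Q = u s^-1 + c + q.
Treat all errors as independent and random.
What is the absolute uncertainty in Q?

0.0127

Let p = u·s^-1 = 0.103. δp/p = √((1·δu/u)² + (-1·δs/s)²) = √(0.0117 + 0.00176) = 0.116, so δp = 0.0120.
Q = p + c + q: δQ = √(δp² + δc² + δq²) = √(0.000144 + 1.76e-05 + 3.25e-07) = 0.0127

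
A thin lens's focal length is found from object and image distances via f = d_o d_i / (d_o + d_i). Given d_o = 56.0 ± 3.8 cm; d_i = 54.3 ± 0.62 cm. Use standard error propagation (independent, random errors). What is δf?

∂f/∂d_o = (d_i/(d_o+d_i))² = 0.242;  ∂f/∂d_i = (d_o/(d_o+d_i))² = 0.258
δf = √((∂f/∂d_o · δd_o)² + (∂f/∂d_i · δd_i)²) = √(0.848 + 0.0255) = 0.935 cm

0.935 cm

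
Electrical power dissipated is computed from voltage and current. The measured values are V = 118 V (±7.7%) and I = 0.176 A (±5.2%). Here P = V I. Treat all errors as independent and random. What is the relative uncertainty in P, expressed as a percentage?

For a monomial P ∝ V, I, fractional errors add in quadrature:
  (1·δV/V)² = (1×0.0770)² = 0.00593;  (1·δI/I)² = (1×0.0520)² = 0.00270
δP/P = √(0.00863) = 0.0929

9.29%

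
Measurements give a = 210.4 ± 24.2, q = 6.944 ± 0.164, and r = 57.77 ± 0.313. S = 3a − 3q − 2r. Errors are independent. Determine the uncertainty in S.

72.6

Sums and differences: (δS)² = Σ (cᵢ δxᵢ)².
  (3·δa)² = 5270;  (3·δq)² = 0.242;  (2·δr)² = 0.392
δS = √(5270) = 72.6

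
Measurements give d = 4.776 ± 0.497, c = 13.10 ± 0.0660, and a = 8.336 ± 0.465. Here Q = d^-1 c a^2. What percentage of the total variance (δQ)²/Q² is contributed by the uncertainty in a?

53.4%

(δQ/Q)² = (-1·δd/d)² + (1·δc/c)² + (2·δa/a)²
  d term: (-1×0.104)² = 0.0108
  c term: (1×0.00504)² = 2.54e-05
  a term: (2×0.0558)² = 0.0124
Total = 0.0233. Share from a = 0.0124/0.0233 = 0.534.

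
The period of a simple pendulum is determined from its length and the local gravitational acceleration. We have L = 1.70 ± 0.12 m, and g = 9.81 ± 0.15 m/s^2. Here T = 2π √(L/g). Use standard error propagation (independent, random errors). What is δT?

T is a product of powers, so relative uncertainties combine in quadrature:
  (½·δL/L)² = (0.5×0.0706)² = 0.00125;  (−½·δg/g)² = (-0.5×0.0153)² = 5.84e-05
δT/T = √(0.00130) = 0.0361
T = 2.62 s, so δT = 0.0361 × 2.62 = 0.0945 s.

0.0945 s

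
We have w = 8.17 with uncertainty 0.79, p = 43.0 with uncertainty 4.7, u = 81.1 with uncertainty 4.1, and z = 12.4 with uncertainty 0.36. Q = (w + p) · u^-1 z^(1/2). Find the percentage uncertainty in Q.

10.7%

Let h = w + p = 51.2. δh = √(δw² + δp²) = √(0.624 + 22.1) = 4.77, so δh/h = 0.0931.
Q is then a monomial in h, u, z:
δQ/Q = √((δh/h)² + (-1·δu/u)² + (½·δz/z)²) = √(0.00867 + 0.00256 + 0.000211) = 0.107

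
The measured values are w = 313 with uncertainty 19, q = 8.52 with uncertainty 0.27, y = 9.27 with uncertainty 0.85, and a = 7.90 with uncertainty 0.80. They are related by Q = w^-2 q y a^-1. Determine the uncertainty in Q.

1.89e-05

Each factor contributes (exponent × relative error)² to (δQ/Q)²:
  (-2·δw/w)² = (-2×0.0607)² = 0.0147;  (1·δq/q)² = (1×0.0317)² = 0.00100;  (1·δy/y)² = (1×0.0917)² = 0.00841;  (-1·δa/a)² = (-1×0.101)² = 0.0103
δQ/Q = √(0.0344) = 0.185
Q = 0.000102, so δQ = 0.185 × 0.000102 = 1.89e-05.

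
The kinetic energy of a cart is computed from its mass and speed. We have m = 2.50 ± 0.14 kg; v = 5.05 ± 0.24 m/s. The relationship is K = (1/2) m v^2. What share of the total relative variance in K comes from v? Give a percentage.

74.2%

(δK/K)² = (1·δm/m)² + (2·δv/v)²
  m term: (1×0.0560)² = 0.00314
  v term: (2×0.0475)² = 0.00903
Total = 0.0122. Share from v = 0.00903/0.0122 = 0.742.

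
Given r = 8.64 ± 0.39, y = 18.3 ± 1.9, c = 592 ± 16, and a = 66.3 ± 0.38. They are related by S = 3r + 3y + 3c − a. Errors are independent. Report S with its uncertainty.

1790 ± 48.4

Each term contributes (cᵢ δxᵢ)² to (δS)²:
  (3·δr)² = 1.37;  (3·δy)² = 32.5;  (3·δc)² = 2300;  (δa)² = 0.144
δS = √(2340) = 48.4
S = 1790.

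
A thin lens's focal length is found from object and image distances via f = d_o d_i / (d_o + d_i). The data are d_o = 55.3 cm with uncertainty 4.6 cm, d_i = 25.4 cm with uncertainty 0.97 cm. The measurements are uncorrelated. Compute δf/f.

0.0370

∂f/∂d_o = (d_i/(d_o+d_i))² = 0.0991;  ∂f/∂d_i = (d_o/(d_o+d_i))² = 0.470
δf = √((∂f/∂d_o · δd_o)² + (∂f/∂d_i · δd_i)²) = √(0.208 + 0.207) = 0.644 cm
f = 17.4 cm, so δf/f = 0.644/17.4 = 0.0370.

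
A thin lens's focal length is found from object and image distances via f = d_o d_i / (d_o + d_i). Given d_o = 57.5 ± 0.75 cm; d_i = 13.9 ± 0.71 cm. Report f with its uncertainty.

11.2 ± 0.461 cm

∂f/∂d_o = (d_i/(d_o+d_i))² = 0.0379;  ∂f/∂d_i = (d_o/(d_o+d_i))² = 0.649
δf = √((∂f/∂d_o · δd_o)² + (∂f/∂d_i · δd_i)²) = √(0.000808 + 0.212) = 0.461 cm
f = 11.2 cm.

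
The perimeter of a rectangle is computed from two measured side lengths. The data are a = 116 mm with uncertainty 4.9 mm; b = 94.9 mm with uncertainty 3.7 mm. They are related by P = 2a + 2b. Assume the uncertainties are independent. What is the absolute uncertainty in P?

12.3 mm

Absolute uncertainties add in quadrature for a linear combination:
  (2·δa)² = 96.0;  (2·δb)² = 54.8
δP = √(151) = 12.3 mm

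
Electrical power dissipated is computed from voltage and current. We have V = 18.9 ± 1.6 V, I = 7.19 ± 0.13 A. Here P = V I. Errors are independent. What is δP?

For a monomial P ∝ V, I, fractional errors add in quadrature:
  (1·δV/V)² = (1×0.0847)² = 0.00717;  (1·δI/I)² = (1×0.0181)² = 0.000327
δP/P = √(0.00749) = 0.0866
P = 136 W, so δP = 0.0866 × 136 = 11.8 W.

11.8 W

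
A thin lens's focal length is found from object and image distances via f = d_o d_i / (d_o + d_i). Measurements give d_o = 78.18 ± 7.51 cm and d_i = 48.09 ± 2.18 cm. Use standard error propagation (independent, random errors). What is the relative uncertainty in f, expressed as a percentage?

4.61%

∂f/∂d_o = (d_i/(d_o+d_i))² = 0.145;  ∂f/∂d_i = (d_o/(d_o+d_i))² = 0.383
δf = √((∂f/∂d_o · δd_o)² + (∂f/∂d_i · δd_i)²) = √(1.19 + 0.698) = 1.37 cm
f = 29.77 cm, so δf/f = 1.37/29.77 = 0.0461.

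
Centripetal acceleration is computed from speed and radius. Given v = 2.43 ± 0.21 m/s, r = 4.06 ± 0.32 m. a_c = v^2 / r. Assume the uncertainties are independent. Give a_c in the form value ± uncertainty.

1.45 ± 0.276 m/s^2

Since a_c is a product/quotient, work with relative uncertainties:
  (2·δv/v)² = (2×0.0864)² = 0.0299;  (-1·δr/r)² = (-1×0.0788)² = 0.00621
δa_c/a_c = √(0.0361) = 0.190
a_c = 1.45 m/s^2, so δa_c = 0.190 × 1.45 = 0.276 m/s^2.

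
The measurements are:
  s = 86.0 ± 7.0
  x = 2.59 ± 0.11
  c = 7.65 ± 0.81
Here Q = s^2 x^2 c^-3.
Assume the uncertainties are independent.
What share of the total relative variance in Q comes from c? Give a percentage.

75.0%

(δQ/Q)² = (2·δs/s)² + (2·δx/x)² + (-3·δc/c)²
  s term: (2×0.0814)² = 0.0265
  x term: (2×0.0425)² = 0.00722
  c term: (-3×0.106)² = 0.101
Total = 0.135. Share from c = 0.101/0.135 = 0.750.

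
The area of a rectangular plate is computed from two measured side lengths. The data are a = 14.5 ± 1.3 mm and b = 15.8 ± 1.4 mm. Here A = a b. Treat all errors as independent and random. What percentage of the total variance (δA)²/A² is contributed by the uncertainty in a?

50.6%

(δA/A)² = (1·δa/a)² + (1·δb/b)²
  a term: (1×0.0897)² = 0.00804
  b term: (1×0.0886)² = 0.00785
Total = 0.0159. Share from a = 0.00804/0.0159 = 0.506.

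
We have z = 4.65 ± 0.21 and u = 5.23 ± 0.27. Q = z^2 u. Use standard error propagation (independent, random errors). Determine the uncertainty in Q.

11.8

Products/powers → add relative errors in quadrature, weighted by exponent:
  (2·δz/z)² = (2×0.0452)² = 0.00816;  (1·δu/u)² = (1×0.0516)² = 0.00267
δQ/Q = √(0.0108) = 0.104
Q = 113, so δQ = 0.104 × 113 = 11.8.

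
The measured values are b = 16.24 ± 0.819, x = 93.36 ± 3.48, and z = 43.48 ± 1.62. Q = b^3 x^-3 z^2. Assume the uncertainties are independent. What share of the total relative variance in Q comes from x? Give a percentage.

30.5%

(δQ/Q)² = (3·δb/b)² + (-3·δx/x)² + (2·δz/z)²
  b term: (3×0.0504)² = 0.0229
  x term: (-3×0.0373)² = 0.0125
  z term: (2×0.0373)² = 0.00555
Total = 0.0409. Share from x = 0.0125/0.0409 = 0.305.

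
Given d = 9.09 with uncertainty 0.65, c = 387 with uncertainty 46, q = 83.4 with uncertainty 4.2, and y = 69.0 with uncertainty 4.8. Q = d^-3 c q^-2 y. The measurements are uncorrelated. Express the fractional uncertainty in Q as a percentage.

Products/powers → add relative errors in quadrature, weighted by exponent:
  (-3·δd/d)² = (-3×0.0715)² = 0.0460;  (1·δc/c)² = (1×0.119)² = 0.0141;  (-2·δq/q)² = (-2×0.0504)² = 0.0101;  (1·δy/y)² = (1×0.0696)² = 0.00484
δQ/Q = √(0.0751) = 0.274

27.4%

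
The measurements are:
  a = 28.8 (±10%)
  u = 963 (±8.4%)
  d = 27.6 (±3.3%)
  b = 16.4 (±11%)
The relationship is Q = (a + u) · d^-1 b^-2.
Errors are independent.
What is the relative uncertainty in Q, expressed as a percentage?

Let w = a + u = 992. δw = √(δa² + δu²) = √(8.29 + 6540) = 80.9, so δw/w = 0.0816.
Q is then a monomial in w, d, b:
δQ/Q = √((δw/w)² + (-1·δd/d)² + (-2·δb/b)²) = √(0.00666 + 0.00109 + 0.0484) = 0.237

23.7%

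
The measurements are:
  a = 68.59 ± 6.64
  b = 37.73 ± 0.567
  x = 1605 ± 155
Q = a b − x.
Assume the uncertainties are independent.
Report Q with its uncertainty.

982.9 ± 297

Let p = a·b = 2588. δp/p = √((1·δa/a)² + (1·δb/b)²) = √(0.00937 + 0.000226) = 0.0980, so δp = 254.
Q = p − x: δQ = √(δp² + δx²) = √(64300 + 24000) = 297
Q = 982.9.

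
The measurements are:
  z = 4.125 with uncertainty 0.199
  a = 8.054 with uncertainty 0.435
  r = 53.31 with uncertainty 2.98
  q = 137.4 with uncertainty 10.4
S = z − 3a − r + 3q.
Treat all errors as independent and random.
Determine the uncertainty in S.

For a sum/difference, combine absolute errors in quadrature:
  (δz)² = 0.0396;  (3·δa)² = 1.70;  (δr)² = 8.88;  (3·δq)² = 973
δS = √(984) = 31.4

31.4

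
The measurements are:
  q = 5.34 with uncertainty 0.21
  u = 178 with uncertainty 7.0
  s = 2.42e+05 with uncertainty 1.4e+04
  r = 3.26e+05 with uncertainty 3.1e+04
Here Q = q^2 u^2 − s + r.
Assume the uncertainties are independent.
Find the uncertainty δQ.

1.06e+05

Let p = q^2·u^2 = 9.03e+05. δp/p = √((2·δq/q)² + (2·δu/u)²) = √(0.00619 + 0.00619) = 0.111, so δp = 1e+05.
Q = p − s + r: δQ = √(δp² + δs² + δr²) = √(1.01e+10 + 1.96e+08 + 9.61e+08) = 1.06e+05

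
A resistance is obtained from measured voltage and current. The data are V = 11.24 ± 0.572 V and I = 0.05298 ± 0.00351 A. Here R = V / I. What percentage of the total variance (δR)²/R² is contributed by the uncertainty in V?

37.1%

(δR/R)² = (1·δV/V)² + (-1·δI/I)²
  V term: (1×0.0509)² = 0.00259
  I term: (-1×0.0663)² = 0.00439
Total = 0.00698. Share from V = 0.00259/0.00698 = 0.371.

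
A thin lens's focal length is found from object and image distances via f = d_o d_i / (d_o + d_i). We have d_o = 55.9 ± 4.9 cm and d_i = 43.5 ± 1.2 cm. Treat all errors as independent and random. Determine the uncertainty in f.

∂f/∂d_o = (d_i/(d_o+d_i))² = 0.192;  ∂f/∂d_i = (d_o/(d_o+d_i))² = 0.316
δf = √((∂f/∂d_o · δd_o)² + (∂f/∂d_i · δd_i)²) = √(0.881 + 0.144) = 1.01 cm

1.01 cm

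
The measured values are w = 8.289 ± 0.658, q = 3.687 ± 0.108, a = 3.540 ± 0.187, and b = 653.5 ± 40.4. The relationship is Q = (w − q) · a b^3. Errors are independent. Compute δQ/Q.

0.241

Let u = w − q = 4.602. δu = √(δw² + δq²) = √(0.433 + 0.0117) = 0.667, so δu/u = 0.145.
Q is then a monomial in u, a, b:
δQ/Q = √((δu/u)² + (1·δa/a)² + (3·δb/b)²) = √(0.0210 + 0.00279 + 0.0344) = 0.241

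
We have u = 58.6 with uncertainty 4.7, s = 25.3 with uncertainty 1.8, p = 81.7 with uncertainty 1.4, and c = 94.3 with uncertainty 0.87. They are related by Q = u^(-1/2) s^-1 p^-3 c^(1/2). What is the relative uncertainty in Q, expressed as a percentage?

Q is a product of powers, so relative uncertainties combine in quadrature:
  (−½·δu/u)² = (-0.5×0.0802)² = 0.00161;  (-1·δs/s)² = (-1×0.0711)² = 0.00506;  (-3·δp/p)² = (-3×0.0171)² = 0.00264;  (½·δc/c)² = (0.5×0.00923)² = 2.13e-05
δQ/Q = √(0.00933) = 0.0966

9.66%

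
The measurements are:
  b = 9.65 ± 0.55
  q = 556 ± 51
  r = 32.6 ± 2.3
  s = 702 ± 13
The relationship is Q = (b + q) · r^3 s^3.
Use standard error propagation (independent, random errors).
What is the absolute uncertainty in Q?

1.6e+15

Let u = b + q = 566. δu = √(δb² + δq²) = √(0.303 + 2600) = 51.0, so δu/u = 0.0902.
Q is then a monomial in u, r, s:
δQ/Q = √((δu/u)² + (3·δr/r)² + (3·δs/s)²) = √(0.00813 + 0.0448 + 0.00309) = 0.237
Q = 6.78e+15, so δQ = 0.237 × 6.78e+15 = 1.6e+15.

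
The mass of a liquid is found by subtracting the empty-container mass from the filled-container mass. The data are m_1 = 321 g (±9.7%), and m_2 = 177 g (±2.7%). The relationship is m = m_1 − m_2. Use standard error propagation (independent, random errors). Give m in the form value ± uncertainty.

144 ± 31.5 g

Absolute uncertainties add in quadrature for a linear combination:
  (δm_1)² = 970;  (δm_2)² = 22.8
δm = √(992) = 31.5 g
m = 144 g.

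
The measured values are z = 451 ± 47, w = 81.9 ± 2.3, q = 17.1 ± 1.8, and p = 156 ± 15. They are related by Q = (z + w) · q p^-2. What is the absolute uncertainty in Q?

Let u = z + w = 533. δu = √(δz² + δw²) = √(2210 + 5.29) = 47.1, so δu/u = 0.0883.
Q is then a monomial in u, q, p:
δQ/Q = √((δu/u)² + (1·δq/q)² + (-2·δp/p)²) = √(0.00780 + 0.0111 + 0.0370) = 0.236
Q = 0.374, so δQ = 0.236 × 0.374 = 0.0885.

0.0885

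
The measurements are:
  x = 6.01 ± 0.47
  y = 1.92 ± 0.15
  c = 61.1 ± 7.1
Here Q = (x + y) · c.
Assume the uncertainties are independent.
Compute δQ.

63.9

Let u = x + y = 7.93. δu = √(δx² + δy²) = √(0.221 + 0.0225) = 0.493, so δu/u = 0.0622.
Q is then a monomial in u, c:
δQ/Q = √((δu/u)² + (1·δc/c)²) = √(0.00387 + 0.0135) = 0.132
Q = 485, so δQ = 0.132 × 485 = 63.9.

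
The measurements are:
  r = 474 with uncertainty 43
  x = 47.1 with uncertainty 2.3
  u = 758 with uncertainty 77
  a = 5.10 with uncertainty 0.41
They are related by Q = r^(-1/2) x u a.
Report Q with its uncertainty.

Q is a product of powers, so relative uncertainties combine in quadrature:
  (−½·δr/r)² = (-0.5×0.0907)² = 0.00206;  (1·δx/x)² = (1×0.0488)² = 0.00238;  (1·δu/u)² = (1×0.102)² = 0.0103;  (1·δa/a)² = (1×0.0804)² = 0.00646
δQ/Q = √(0.0212) = 0.146
Q = 8360, so δQ = 0.146 × 8360 = 1220.

8360 ± 1220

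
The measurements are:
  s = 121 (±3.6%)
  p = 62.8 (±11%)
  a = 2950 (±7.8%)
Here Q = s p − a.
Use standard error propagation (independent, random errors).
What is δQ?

Let w = s·p = 7600. δw/w = √((1·δs/s)² + (1·δp/p)²) = √(0.00130 + 0.0121) = 0.116, so δw = 879.
Q = w − a: δQ = √(δw² + δa²) = √(7.74e+05 + 52900) = 909

909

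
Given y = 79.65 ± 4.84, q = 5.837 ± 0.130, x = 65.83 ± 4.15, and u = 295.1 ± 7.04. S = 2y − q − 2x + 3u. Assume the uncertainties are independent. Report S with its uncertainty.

907.1 ± 24.7

For a sum/difference, combine absolute errors in quadrature:
  (2·δy)² = 93.7;  (δq)² = 0.0169;  (2·δx)² = 68.9;  (3·δu)² = 446
δS = √(609) = 24.7
S = 907.1.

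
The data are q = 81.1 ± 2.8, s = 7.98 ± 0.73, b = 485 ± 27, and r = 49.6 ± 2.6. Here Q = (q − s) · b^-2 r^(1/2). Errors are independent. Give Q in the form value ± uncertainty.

0.00219 ± 0.000265

Let u = q − s = 73.1. δu = √(δq² + δs²) = √(7.84 + 0.533) = 2.89, so δu/u = 0.0396.
Q is then a monomial in u, b, r:
δQ/Q = √((δu/u)² + (-2·δb/b)² + (½·δr/r)²) = √(0.00157 + 0.0124 + 0.000687) = 0.121
Q = 0.00219, so δQ = 0.121 × 0.00219 = 0.000265.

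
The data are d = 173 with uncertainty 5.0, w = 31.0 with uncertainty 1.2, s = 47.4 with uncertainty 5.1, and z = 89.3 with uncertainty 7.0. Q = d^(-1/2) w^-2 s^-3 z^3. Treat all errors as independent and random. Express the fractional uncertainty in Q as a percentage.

Products/powers → add relative errors in quadrature, weighted by exponent:
  (−½·δd/d)² = (-0.5×0.0289)² = 0.000209;  (-2·δw/w)² = (-2×0.0387)² = 0.00599;  (-3·δs/s)² = (-3×0.108)² = 0.104;  (3·δz/z)² = (3×0.0784)² = 0.0553
δQ/Q = √(0.166) = 0.407

40.7%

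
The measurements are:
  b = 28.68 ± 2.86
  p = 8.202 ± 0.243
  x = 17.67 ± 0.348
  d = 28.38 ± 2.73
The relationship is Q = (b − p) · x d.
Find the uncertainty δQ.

1760

Let u = b − p = 20.48. δu = √(δb² + δp²) = √(8.18 + 0.0590) = 2.87, so δu/u = 0.140.
Q is then a monomial in u, x, d:
δQ/Q = √((δu/u)² + (1·δx/x)² + (1·δd/d)²) = √(0.0196 + 0.000388 + 0.00925) = 0.171
Q = 10270, so δQ = 0.171 × 10270 = 1760.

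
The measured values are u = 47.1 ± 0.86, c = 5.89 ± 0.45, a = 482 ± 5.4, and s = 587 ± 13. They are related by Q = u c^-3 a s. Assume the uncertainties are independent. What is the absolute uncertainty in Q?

Each factor contributes (exponent × relative error)² to (δQ/Q)²:
  (1·δu/u)² = (1×0.0183)² = 0.000333;  (-3·δc/c)² = (-3×0.0764)² = 0.0525;  (1·δa/a)² = (1×0.0112)² = 0.000126;  (1·δs/s)² = (1×0.0221)² = 0.000490
δQ/Q = √(0.0535) = 0.231
Q = 65200, so δQ = 0.231 × 65200 = 15100.

15100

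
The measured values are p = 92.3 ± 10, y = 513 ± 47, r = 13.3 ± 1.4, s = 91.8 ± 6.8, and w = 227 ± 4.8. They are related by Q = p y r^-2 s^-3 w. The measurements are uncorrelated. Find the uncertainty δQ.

For a monomial Q ∝ p, y, r^-2, s^-3, w, fractional errors add in quadrature:
  (1·δp/p)² = (1×0.108)² = 0.0117;  (1·δy/y)² = (1×0.0916)² = 0.00839;  (-2·δr/r)² = (-2×0.105)² = 0.0443;  (-3·δs/s)² = (-3×0.0741)² = 0.0494;  (1·δw/w)² = (1×0.0211)² = 0.000447
δQ/Q = √(0.114) = 0.338
Q = 0.0785, so δQ = 0.338 × 0.0785 = 0.0266.

0.0266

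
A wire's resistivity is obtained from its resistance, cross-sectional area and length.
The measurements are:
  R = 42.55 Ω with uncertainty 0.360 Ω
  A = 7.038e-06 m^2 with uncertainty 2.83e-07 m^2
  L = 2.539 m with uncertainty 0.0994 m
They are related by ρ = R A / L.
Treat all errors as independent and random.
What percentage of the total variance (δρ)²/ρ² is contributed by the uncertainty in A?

50.2%

(δρ/ρ)² = (1·δR/R)² + (1·δA/A)² + (-1·δL/L)²
  R term: (1×0.00846)² = 7.16e-05
  A term: (1×0.0402)² = 0.00162
  L term: (-1×0.0391)² = 0.00153
Total = 0.00322. Share from A = 0.00162/0.00322 = 0.502.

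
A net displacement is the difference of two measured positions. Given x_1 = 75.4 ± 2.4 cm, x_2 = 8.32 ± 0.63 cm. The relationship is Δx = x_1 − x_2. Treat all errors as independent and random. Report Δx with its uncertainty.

67.1 ± 2.48 cm

Each term contributes (cᵢ δxᵢ)² to (δΔx)²:
  (δx_1)² = 5.76;  (δx_2)² = 0.397
δΔx = √(6.16) = 2.48 cm
Δx = 67.1 cm.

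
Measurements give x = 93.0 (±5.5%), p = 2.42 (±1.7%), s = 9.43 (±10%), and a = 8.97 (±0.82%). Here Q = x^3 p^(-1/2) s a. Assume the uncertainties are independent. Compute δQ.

Relative error in a monomial: (δQ/Q)² = Σ (nᵢ · δxᵢ/xᵢ)².
  (3·δx/x)² = (3×0.0550)² = 0.0272;  (−½·δp/p)² = (-0.5×0.0170)² = 7.23e-05;  (1·δs/s)² = (1×0.100)² = 0.0100;  (1·δa/a)² = (1×0.00820)² = 6.72e-05
δQ/Q = √(0.0374) = 0.193
Q = 4.37e+07, so δQ = 0.193 × 4.37e+07 = 8.45e+06.

8.45e+06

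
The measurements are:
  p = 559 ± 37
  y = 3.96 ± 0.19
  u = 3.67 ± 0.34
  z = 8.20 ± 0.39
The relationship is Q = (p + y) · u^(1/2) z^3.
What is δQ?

97400

Let w = p + y = 563. δw = √(δp² + δy²) = √(1370 + 0.0361) = 37.0, so δw/w = 0.0657.
Q is then a monomial in w, u, z:
δQ/Q = √((δw/w)² + (½·δu/u)² + (3·δz/z)²) = √(0.00432 + 0.00215 + 0.0204) = 0.164
Q = 5.95e+05, so δQ = 0.164 × 5.95e+05 = 97400.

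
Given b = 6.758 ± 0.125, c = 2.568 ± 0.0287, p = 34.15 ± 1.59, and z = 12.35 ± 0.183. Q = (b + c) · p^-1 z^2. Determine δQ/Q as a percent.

5.69%

Let u = b + c = 9.326. δu = √(δb² + δc²) = √(0.0156 + 0.000824) = 0.128, so δu/u = 0.0138.
Q is then a monomial in u, p, z:
δQ/Q = √((δu/u)² + (-1·δp/p)² + (2·δz/z)²) = √(0.000189 + 0.00217 + 0.000878) = 0.0569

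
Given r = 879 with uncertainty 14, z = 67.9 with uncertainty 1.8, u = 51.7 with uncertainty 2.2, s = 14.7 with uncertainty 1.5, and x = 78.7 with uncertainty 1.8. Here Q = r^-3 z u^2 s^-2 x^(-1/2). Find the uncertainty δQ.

Each factor contributes (exponent × relative error)² to (δQ/Q)²:
  (-3·δr/r)² = (-3×0.0159)² = 0.00228;  (1·δz/z)² = (1×0.0265)² = 0.000703;  (2·δu/u)² = (2×0.0426)² = 0.00724;  (-2·δs/s)² = (-2×0.102)² = 0.0416;  (−½·δx/x)² = (-0.5×0.0229)² = 0.000131
δQ/Q = √(0.0520) = 0.228
Q = 1.39e-07, so δQ = 0.228 × 1.39e-07 = 3.18e-08.

3.18e-08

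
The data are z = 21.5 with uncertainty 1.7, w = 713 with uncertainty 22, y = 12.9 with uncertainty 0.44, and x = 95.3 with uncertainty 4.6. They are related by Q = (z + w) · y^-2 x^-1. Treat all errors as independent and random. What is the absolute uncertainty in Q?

0.00411

Let u = z + w = 734. δu = √(δz² + δw²) = √(2.89 + 484) = 22.1, so δu/u = 0.0300.
Q is then a monomial in u, y, x:
δQ/Q = √((δu/u)² + (-2·δy/y)² + (-1·δx/x)²) = √(0.000903 + 0.00465 + 0.00233) = 0.0888
Q = 0.0463, so δQ = 0.0888 × 0.0463 = 0.00411.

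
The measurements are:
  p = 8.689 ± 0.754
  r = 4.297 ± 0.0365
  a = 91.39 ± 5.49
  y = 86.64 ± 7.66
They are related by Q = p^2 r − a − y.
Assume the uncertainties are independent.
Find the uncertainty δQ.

Let w = p^2·r = 324.4. δw/w = √((2·δp/p)² + (1·δr/r)²) = √(0.0301 + 7.22e-05) = 0.174, so δw = 56.4.
Q = w − a − y: δQ = √(δw² + δa² + δy²) = √(3180 + 30.1 + 58.7) = 57.2

57.2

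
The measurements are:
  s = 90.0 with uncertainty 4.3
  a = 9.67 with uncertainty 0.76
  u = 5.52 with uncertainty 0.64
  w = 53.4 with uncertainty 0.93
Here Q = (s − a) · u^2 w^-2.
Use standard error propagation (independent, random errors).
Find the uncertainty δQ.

0.207

Let h = s − a = 80.3. δh = √(δs² + δa²) = √(18.5 + 0.578) = 4.37, so δh/h = 0.0544.
Q is then a monomial in h, u, w:
δQ/Q = √((δh/h)² + (2·δu/u)² + (-2·δw/w)²) = √(0.00295 + 0.0538 + 0.00121) = 0.241
Q = 0.858, so δQ = 0.241 × 0.858 = 0.207.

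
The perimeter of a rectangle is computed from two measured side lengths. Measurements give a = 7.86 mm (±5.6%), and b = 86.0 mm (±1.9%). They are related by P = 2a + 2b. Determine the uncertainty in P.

P is a linear combination, so absolute uncertainties add in quadrature:
  (2·δa)² = 0.775;  (2·δb)² = 10.7
δP = √(11.5) = 3.38 mm

3.38 mm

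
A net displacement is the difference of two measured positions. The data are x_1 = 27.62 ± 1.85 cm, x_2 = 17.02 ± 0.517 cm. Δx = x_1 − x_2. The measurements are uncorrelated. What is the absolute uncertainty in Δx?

1.92 cm

For a sum/difference, combine absolute errors in quadrature:
  (δx_1)² = 3.42;  (δx_2)² = 0.267
δΔx = √(3.69) = 1.92 cm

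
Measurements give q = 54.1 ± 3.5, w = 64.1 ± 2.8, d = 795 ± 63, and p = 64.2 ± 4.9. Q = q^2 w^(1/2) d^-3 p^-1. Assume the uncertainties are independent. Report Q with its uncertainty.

Products/powers → add relative errors in quadrature, weighted by exponent:
  (2·δq/q)² = (2×0.0647)² = 0.0167;  (½·δw/w)² = (0.5×0.0437)² = 0.000477;  (-3·δd/d)² = (-3×0.0792)² = 0.0565;  (-1·δp/p)² = (-1×0.0763)² = 0.00583
δQ/Q = √(0.0796) = 0.282
Q = 7.26e-07, so δQ = 0.282 × 7.26e-07 = 2.05e-07.

(7.26 ± 2.05) × 10^-7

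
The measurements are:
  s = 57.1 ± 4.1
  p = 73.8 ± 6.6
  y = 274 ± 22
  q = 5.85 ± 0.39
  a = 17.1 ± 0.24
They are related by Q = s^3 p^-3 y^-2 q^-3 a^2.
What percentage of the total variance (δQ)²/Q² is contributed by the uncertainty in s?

25.1%

(δQ/Q)² = (3·δs/s)² + (-3·δp/p)² + (-2·δy/y)² + (-3·δq/q)² + (2·δa/a)²
  s term: (3×0.0718)² = 0.0464
  p term: (-3×0.0894)² = 0.0720
  y term: (-2×0.0803)² = 0.0258
  q term: (-3×0.0667)² = 0.0400
  a term: (2×0.0140)² = 0.000788
Total = 0.185. Share from s = 0.0464/0.185 = 0.251.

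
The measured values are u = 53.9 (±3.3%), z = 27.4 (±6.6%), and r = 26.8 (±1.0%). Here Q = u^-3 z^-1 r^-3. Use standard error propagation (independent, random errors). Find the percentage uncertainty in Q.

12.3%

For a monomial Q ∝ u^-3, z^-1, r^-3, fractional errors add in quadrature:
  (-3·δu/u)² = (-3×0.0330)² = 0.00980;  (-1·δz/z)² = (-1×0.0660)² = 0.00436;  (-3·δr/r)² = (-3×0.0100)² = 0.000900
δQ/Q = √(0.0151) = 0.123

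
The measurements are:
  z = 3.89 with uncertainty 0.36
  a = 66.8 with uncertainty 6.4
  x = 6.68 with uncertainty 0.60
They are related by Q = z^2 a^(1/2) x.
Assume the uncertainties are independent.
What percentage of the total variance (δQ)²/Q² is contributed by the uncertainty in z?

76.8%

(δQ/Q)² = (2·δz/z)² + (½·δa/a)² + (1·δx/x)²
  z term: (2×0.0925)² = 0.0343
  a term: (0.5×0.0958)² = 0.00229
  x term: (1×0.0898)² = 0.00807
Total = 0.0446. Share from z = 0.0343/0.0446 = 0.768.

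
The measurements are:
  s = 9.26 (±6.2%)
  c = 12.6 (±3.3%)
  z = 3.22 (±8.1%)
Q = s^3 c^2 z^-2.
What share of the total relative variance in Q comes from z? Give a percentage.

40.3%

(δQ/Q)² = (3·δs/s)² + (2·δc/c)² + (-2·δz/z)²
  s term: (3×0.0620)² = 0.0346
  c term: (2×0.0330)² = 0.00436
  z term: (-2×0.0810)² = 0.0262
Total = 0.0652. Share from z = 0.0262/0.0652 = 0.403.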